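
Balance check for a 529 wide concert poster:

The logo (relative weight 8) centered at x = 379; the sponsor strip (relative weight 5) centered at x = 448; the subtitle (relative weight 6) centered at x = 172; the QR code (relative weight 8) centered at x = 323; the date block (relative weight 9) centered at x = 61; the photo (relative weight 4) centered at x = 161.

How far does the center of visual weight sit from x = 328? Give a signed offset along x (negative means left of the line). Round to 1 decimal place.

≈ -76.0

Total weight = 8 + 5 + 6 + 8 + 9 + 4 = 40.
x-moment: 8·379 + 5·448 + 6·172 + 8·323 + 9·61 + 4·161 = 10081; centroid 10081/40 ≈ 252.03.
Offset from x = 328: 252.03 − 328 ≈ -75.97.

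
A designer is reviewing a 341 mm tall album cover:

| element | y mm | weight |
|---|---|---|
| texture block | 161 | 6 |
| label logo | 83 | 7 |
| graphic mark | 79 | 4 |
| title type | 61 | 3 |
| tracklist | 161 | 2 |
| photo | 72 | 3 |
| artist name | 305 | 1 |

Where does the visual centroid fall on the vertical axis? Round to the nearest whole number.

y ≈ 111

Σw = 6 + 7 + 4 + 3 + 2 + 3 + 1 = 26.
Σw·y = 2889; ȳ = 2889/26 ≈ 111.12.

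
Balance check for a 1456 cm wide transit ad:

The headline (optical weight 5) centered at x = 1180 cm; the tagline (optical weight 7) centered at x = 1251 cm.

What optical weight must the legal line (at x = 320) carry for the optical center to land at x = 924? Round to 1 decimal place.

w ≈ 5.9

Existing Σw = 12 (5 + 7); existing moment 5·1180 + 7·1251 = 14657.
Balance at x = 924 requires (14657 + w·320) / (12 + w) = 924.
So w = (924·12 − 14657)/(320 − 924) = -3569/-604 ≈ 5.91.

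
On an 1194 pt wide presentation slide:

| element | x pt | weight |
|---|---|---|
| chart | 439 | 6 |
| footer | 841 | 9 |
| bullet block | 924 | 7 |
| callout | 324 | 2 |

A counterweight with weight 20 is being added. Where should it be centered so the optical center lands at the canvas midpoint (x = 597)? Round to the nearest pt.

x ≈ 447

After adding the counterweight, total weight = 6 + 9 + 7 + 2 + 20 = 44.
x: need Σw·x = 44·597 = 26268. Existing = 6·439 + 9·841 + 7·924 + 2·324 = 17319. Remainder 8949 / 20 ≈ 447.45.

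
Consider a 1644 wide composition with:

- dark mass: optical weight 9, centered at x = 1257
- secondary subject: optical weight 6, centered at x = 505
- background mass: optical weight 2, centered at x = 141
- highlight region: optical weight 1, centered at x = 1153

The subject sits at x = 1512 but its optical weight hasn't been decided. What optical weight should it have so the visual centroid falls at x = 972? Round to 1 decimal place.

Fixed elements: Σw = 9 + 6 + 2 + 1 = 18, Σw·x = 9·1257 + 6·505 + 2·141 + 1·1153 = 15778.
For the centroid to hit 972: (15778 + w·1512) / (18 + w) = 972.
Rearranging, w·(1512 − 972) = 972·18 − 15778 = 1718, so w ≈ 1718/540 = 3.18.

w ≈ 3.2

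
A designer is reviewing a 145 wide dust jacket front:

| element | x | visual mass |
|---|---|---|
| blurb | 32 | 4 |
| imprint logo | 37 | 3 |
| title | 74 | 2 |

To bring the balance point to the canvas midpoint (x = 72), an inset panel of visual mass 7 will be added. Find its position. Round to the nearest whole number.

x ≈ 109

New total weight: (4 + 3 + 2) + 7 = 16.
Along x: (387 + 7·x) / 16 = 72 (existing moment 4·32 + 3·37 + 2·74 = 387) ⇒ x = (1152 − 387) / 7 ≈ 109.29.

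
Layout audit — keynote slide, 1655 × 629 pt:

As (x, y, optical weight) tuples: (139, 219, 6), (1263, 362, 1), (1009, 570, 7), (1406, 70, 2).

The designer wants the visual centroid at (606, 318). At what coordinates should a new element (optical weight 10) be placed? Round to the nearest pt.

After adding the new element, total weight = 6 + 1 + 7 + 2 + 10 = 26.
x: target moment 26×606 = 15756; current 6·139 + 1·1263 + 7·1009 + 2·1406 = 11972; the new element supplies 3784, so x = 3784/10 ≈ 378.40.
y: target moment 26×318 = 8268; current 6·219 + 1·362 + 7·570 + 2·70 = 5806; the new element supplies 2462, so y = 2462/10 ≈ 246.20.

(378, 246)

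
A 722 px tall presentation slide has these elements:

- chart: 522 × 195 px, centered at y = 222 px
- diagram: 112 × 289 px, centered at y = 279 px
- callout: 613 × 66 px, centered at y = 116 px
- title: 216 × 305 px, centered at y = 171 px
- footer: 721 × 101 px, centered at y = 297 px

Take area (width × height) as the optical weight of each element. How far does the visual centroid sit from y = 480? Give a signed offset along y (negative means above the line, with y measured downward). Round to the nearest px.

Areas → weights: chart 522·195 = 101790, diagram 112·289 = 32368, callout 613·66 = 40458, title 216·305 = 65880, footer 721·101 = 72821; Σw = 313317.
Σw·y = 101790·222 + 32368·279 + 40458·116 + 65880·171 + 72821·297 = 69214497, so ȳ = 69214497/313317 ≈ 220.91.
Difference: 220.91 − 480 ≈ -259.09.

≈ -259 px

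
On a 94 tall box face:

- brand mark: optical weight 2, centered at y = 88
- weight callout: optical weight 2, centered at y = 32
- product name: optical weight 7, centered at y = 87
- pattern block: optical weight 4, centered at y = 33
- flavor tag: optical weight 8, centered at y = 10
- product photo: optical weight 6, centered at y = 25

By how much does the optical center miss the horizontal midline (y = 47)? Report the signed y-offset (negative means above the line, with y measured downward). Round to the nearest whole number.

≈ -5

Total weight = 2 + 2 + 7 + 4 + 8 + 6 = 29.
y: (2·88 + 2·32 + 7·87 + 4·33 + 8·10 + 6·25) / 29 = 1211 / 29 ≈ 41.76
Against y = 47, that's 41.76 − 47 = -5.24.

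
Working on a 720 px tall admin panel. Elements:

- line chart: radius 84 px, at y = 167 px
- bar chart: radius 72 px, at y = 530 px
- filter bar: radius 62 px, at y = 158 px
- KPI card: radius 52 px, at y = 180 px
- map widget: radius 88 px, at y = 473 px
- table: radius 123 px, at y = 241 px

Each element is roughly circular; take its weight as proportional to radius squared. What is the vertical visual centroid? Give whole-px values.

y ≈ 296

Weights ∝ r²: line chart 84² = 7056, bar chart 72² = 5184, filter bar 62² = 3844, KPI card 52² = 2704, map widget 88² = 7744, table 123² = 15129; Σw = 41661.
Σw·y = 7056·167 + 5184·530 + 3844·158 + 2704·180 + 7744·473 + 15129·241 = 12328945, so ȳ = 12328945/41661 ≈ 295.93.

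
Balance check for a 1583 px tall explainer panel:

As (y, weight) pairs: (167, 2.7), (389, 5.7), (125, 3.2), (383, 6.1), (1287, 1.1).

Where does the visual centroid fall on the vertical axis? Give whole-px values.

y ≈ 363

Total weight = 2.7 + 5.7 + 3.2 + 6.1 + 1.1 = 18.8.
y-moment: 2.7·167 + 5.7·389 + 3.2·125 + 6.1·383 + 1.1·1287 = 6820.2; centroid 6820.2/18.8 ≈ 362.78.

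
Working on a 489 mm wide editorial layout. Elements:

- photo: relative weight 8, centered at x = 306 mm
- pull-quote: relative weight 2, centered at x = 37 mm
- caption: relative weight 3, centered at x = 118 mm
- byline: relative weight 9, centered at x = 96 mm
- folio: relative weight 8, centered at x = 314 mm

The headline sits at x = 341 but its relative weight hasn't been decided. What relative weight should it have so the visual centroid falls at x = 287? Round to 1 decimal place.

Known weights sum to 8 + 2 + 3 + 9 + 8 = 30; their moment is 8·306 + 2·37 + 3·118 + 9·96 + 8·314 = 6252.
Balance at x = 287 requires (6252 + w·341) / (30 + w) = 287.
Solving: w = (287·30 − 6252) / (341 − 287) = 2358 / 54 ≈ 43.67.

w ≈ 43.7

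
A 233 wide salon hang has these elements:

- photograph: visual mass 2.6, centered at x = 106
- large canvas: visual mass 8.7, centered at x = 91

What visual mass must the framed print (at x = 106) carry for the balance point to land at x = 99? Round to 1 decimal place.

Known weights sum to 2.6 + 8.7 = 11.3; their moment is 2.6·106 + 8.7·91 = 1067.3.
Set Σw·x/Σw = 99: (1067.3 + 106w) = 99·(11.3 + w).
Rearranging, w·(106 − 99) = 99·11.3 − 1067.3 = 51.4, so w ≈ 51.4/7 = 7.34.

w ≈ 7.3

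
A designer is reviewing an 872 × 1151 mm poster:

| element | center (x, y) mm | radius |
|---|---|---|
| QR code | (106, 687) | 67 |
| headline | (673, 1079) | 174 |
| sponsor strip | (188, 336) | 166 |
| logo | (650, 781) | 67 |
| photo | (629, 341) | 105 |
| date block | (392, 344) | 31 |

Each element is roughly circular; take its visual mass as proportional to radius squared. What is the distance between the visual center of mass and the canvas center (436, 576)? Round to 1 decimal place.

≈ 94.8 mm

Weights ∝ r²: QR code 67² = 4489, headline 174² = 30276, sponsor strip 166² = 27556, logo 67² = 4489, photo 105² = 11025, date block 31² = 961; Σw = 78796.
Σw·x = 36261397; x̄ = 36261397/78796 ≈ 460.19.
Σw·y = 52606581; ȳ = 52606581/78796 ≈ 667.63.
Offset from (436, 576): Δx ≈ 24.19, Δy ≈ 91.63; distance = √(Δx² + Δy²) ≈ 94.77.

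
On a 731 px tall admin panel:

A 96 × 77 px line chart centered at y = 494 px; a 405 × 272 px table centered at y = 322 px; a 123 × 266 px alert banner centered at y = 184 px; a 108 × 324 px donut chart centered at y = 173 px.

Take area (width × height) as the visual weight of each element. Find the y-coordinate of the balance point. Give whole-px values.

y ≈ 276

Taking area as weight: line chart 96·77 = 7392, table 405·272 = 110160, alert banner 123·266 = 32718, donut chart 108·324 = 34992. Sum 185262.
y: (7392·494 + 110160·322 + 32718·184 + 34992·173) / 185262 = 51196896 / 185262 ≈ 276.35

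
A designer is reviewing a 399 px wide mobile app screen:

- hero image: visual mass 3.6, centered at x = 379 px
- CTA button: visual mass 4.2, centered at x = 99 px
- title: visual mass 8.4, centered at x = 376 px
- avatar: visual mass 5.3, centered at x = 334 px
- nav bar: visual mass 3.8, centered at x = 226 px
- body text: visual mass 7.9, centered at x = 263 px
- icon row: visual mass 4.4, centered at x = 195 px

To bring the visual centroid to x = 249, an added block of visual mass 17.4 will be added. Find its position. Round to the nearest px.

After adding the added block, total weight = 3.6 + 4.2 + 8.4 + 5.3 + 3.8 + 7.9 + 4.4 + 17.4 = 55.0.
x: target moment 55.0×249 = 13695.0; current 3.6·379 + 4.2·99 + 8.4·376 + 5.3·334 + 3.8·226 + 7.9·263 + 4.4·195 = 10503.3; the added block supplies 3191.7, so x = 3191.7/17.4 ≈ 183.43.

x ≈ 183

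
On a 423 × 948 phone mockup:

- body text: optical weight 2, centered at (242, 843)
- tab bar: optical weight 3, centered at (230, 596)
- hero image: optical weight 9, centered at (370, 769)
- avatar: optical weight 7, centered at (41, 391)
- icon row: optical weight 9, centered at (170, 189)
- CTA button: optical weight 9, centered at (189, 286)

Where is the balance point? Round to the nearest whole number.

Σw = 2 + 3 + 9 + 7 + 9 + 9 = 39.
x: moment 8022 / weight 39 ≈ 205.69
y: moment 17407 / weight 39 ≈ 446.33

(206, 446)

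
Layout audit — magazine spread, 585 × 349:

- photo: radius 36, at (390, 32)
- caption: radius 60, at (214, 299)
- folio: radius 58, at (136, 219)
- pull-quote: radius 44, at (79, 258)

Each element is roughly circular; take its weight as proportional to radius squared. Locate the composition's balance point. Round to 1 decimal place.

(185.0, 230.9)

r² weights: photo 36² = 1296, caption 60² = 3600, folio 58² = 3364, pull-quote 44² = 1936. Total = 10196.
Σw·x = 1296·390 + 3600·214 + 3364·136 + 1936·79 = 1886288, so x̄ = 1886288/10196 ≈ 185.00.
Σw·y = 1296·32 + 3600·299 + 3364·219 + 1936·258 = 2354076, so ȳ = 2354076/10196 ≈ 230.88.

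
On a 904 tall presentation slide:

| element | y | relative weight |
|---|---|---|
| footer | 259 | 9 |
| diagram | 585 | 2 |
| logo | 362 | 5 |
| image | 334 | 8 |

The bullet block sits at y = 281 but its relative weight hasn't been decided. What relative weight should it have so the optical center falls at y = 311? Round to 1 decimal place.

w ≈ 17.3

Existing Σw = 24 (9 + 2 + 5 + 8); existing moment 9·259 + 2·585 + 5·362 + 8·334 = 7983.
For the centroid to hit 311: (7983 + w·281) / (24 + w) = 311.
Rearranging, w·(281 − 311) = 311·24 − 7983 = -519, so w ≈ -519/-30 = 17.30.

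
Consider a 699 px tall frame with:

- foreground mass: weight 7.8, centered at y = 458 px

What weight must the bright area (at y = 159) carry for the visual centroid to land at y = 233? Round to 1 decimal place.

The single fixed element contributes weight 7.8, moment 7.8·458 = 3572.4.
Set Σw·y/Σw = 233: (3572.4 + 159w) = 233·(7.8 + w).
So w = (233·7.8 − 3572.4)/(159 − 233) = -1755.0/-74 ≈ 23.72.

w ≈ 23.7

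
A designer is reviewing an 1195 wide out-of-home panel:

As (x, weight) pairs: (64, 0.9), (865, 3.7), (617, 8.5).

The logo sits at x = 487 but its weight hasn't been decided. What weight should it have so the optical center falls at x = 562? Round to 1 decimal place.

w ≈ 15.2

Fixed elements: Σw = 0.9 + 3.7 + 8.5 = 13.1, Σw·x = 0.9·64 + 3.7·865 + 8.5·617 = 8502.6.
Set Σw·x/Σw = 562: (8502.6 + 487w) = 562·(13.1 + w).
Rearranging, w·(487 − 562) = 562·13.1 − 8502.6 = -1140.4, so w ≈ -1140.4/-75 = 15.21.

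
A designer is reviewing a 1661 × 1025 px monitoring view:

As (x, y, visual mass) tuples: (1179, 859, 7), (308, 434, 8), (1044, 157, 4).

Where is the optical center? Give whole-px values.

(784, 532)

Total weight = 7 + 8 + 4 = 19.
Σw·x = 7·1179 + 8·308 + 4·1044 = 14893, so x̄ = 14893/19 ≈ 783.84.
Σw·y = 7·859 + 8·434 + 4·157 = 10113, so ȳ = 10113/19 ≈ 532.26.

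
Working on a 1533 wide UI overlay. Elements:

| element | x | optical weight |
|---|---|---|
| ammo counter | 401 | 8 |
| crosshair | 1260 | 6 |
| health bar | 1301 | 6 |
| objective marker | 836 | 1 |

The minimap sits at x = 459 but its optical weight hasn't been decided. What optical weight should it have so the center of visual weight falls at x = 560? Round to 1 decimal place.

Existing Σw = 21 (8 + 6 + 6 + 1); existing moment 8·401 + 6·1260 + 6·1301 + 1·836 = 19410.
Set Σw·x/Σw = 560: (19410 + 459w) = 560·(21 + w).
Rearranging, w·(459 − 560) = 560·21 − 19410 = -7650, so w ≈ -7650/-101 = 75.74.

w ≈ 75.7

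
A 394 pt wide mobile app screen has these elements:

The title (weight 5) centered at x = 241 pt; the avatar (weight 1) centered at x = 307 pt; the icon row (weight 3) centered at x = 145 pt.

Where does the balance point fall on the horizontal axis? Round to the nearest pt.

x ≈ 216

Weights sum to 5 + 1 + 3 = 9.
Σw·x = 5·241 + 1·307 + 3·145 = 1947, so x̄ = 1947/9 ≈ 216.33.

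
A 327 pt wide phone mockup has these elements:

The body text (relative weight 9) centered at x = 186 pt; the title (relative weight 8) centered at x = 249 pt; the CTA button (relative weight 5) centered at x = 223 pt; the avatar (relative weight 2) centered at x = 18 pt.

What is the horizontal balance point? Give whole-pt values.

Σw = 9 + 8 + 5 + 2 = 24.
x: (9·186 + 8·249 + 5·223 + 2·18) / 24 = 4817 / 24 ≈ 200.71

x ≈ 201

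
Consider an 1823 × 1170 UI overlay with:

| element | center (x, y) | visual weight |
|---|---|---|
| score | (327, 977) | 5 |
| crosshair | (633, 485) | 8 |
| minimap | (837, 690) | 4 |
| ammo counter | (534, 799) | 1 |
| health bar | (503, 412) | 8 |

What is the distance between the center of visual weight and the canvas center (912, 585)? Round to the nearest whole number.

≈ 351

Total weight = 5 + 8 + 4 + 1 + 8 = 26.
x-moment: 5·327 + 8·633 + 4·837 + 1·534 + 8·503 = 14605; centroid 14605/26 ≈ 561.73.
y-moment: 5·977 + 8·485 + 4·690 + 1·799 + 8·412 = 15620; centroid 15620/26 ≈ 600.77.
From (912, 585): dx = -350.27, dy = 15.77, so the distance is √(dx²+dy²) ≈ 350.62.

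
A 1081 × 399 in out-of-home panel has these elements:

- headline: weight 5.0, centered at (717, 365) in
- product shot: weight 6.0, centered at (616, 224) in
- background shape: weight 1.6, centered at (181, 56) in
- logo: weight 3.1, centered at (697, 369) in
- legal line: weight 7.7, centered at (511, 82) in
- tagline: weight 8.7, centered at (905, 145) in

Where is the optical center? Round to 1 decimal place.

(671.0, 196.1)

Weights sum to 5.0 + 6.0 + 1.6 + 3.1 + 7.7 + 8.7 = 32.1.
Σw·x = 21539.5; x̄ = 21539.5/32.1 ≈ 671.01.
Σw·y = 6295.4; ȳ = 6295.4/32.1 ≈ 196.12.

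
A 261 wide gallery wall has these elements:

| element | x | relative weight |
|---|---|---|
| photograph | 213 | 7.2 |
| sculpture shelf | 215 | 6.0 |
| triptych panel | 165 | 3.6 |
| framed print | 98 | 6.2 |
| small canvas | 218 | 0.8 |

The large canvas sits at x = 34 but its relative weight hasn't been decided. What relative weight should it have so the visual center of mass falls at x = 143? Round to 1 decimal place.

Fixed elements: Σw = 7.2 + 6.0 + 3.6 + 6.2 + 0.8 = 23.8, Σw·x = 7.2·213 + 6.0·215 + 3.6·165 + 6.2·98 + 0.8·218 = 4199.6.
Set Σw·x/Σw = 143: (4199.6 + 34w) = 143·(23.8 + w).
Solving: w = (143·23.8 − 4199.6) / (34 − 143) = -796.2 / -109 ≈ 7.30.

w ≈ 7.3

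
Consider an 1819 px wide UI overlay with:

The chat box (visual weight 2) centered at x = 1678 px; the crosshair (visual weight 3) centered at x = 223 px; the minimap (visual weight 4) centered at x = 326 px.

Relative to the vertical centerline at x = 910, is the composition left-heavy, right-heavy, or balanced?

left-heavy

Weights sum to 2 + 3 + 4 = 9.
x: (2·1678 + 3·223 + 4·326) / 9 = 5329 / 9 ≈ 592.11
Since 592.1 is left of 910, the composition reads left-heavy.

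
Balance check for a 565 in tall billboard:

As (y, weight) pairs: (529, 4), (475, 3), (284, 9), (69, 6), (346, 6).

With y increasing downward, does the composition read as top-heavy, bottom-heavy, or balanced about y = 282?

bottom-heavy

Weights sum to 4 + 3 + 9 + 6 + 6 = 28.
y: (4·529 + 3·475 + 9·284 + 6·69 + 6·346) / 28 = 8587 / 28 ≈ 306.68
Since 306.7 is below (larger y than) 282, the composition reads bottom-heavy.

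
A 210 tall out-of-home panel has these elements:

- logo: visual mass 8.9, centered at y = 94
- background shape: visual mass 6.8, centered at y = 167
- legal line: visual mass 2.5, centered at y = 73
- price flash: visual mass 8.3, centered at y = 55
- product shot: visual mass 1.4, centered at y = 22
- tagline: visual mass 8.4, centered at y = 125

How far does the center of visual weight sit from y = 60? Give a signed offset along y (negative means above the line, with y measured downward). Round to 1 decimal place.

≈ 41.7

Total weight = 8.9 + 6.8 + 2.5 + 8.3 + 1.4 + 8.4 = 36.3.
Σw·y = 8.9·94 + 6.8·167 + 2.5·73 + 8.3·55 + 1.4·22 + 8.4·125 = 3692.0, so ȳ = 3692.0/36.3 ≈ 101.71.
Difference: 101.71 − 60 ≈ 41.71.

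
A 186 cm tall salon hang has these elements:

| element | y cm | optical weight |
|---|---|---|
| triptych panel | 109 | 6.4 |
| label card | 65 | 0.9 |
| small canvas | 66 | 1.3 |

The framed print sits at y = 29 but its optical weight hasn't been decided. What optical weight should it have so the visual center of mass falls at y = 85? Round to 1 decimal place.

Fixed elements: Σw = 6.4 + 0.9 + 1.3 = 8.6, Σw·y = 6.4·109 + 0.9·65 + 1.3·66 = 841.9.
Balance at y = 85 requires (841.9 + w·29) / (8.6 + w) = 85.
Rearranging, w·(29 − 85) = 85·8.6 − 841.9 = -110.9, so w ≈ -110.9/-56 = 1.98.

w ≈ 2.0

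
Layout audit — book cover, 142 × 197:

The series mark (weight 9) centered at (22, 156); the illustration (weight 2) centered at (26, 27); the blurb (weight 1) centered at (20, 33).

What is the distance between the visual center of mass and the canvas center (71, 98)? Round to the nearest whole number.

Σw = 9 + 2 + 1 = 12.
Σw·x = 9·22 + 2·26 + 1·20 = 270, so x̄ = 270/12 ≈ 22.50.
Σw·y = 9·156 + 2·27 + 1·33 = 1491, so ȳ = 1491/12 ≈ 124.25.
Offset from (71, 98): Δx ≈ -48.50, Δy ≈ 26.25; distance = √(Δx² + Δy²) ≈ 55.15.

≈ 55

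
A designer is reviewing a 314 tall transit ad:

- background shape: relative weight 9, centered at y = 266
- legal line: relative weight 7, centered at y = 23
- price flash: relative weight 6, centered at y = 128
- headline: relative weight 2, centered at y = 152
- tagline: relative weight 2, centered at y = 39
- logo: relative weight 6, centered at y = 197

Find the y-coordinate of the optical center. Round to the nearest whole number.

Σw = 9 + 7 + 6 + 2 + 2 + 6 = 32.
y: moment 4887 / weight 32 ≈ 152.72

y ≈ 153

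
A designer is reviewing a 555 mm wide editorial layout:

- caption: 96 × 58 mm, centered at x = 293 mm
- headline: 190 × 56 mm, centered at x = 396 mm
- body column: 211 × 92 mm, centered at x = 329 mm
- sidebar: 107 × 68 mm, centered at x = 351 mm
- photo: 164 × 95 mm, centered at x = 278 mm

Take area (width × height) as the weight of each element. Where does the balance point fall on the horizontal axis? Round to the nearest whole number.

x ≈ 327

Areas → weights: caption 96·58 = 5568, headline 190·56 = 10640, body column 211·92 = 19412, sidebar 107·68 = 7276, photo 164·95 = 15580; Σw = 58476.
x-moment: 5568·293 + 10640·396 + 19412·329 + 7276·351 + 15580·278 = 19116528; centroid 19116528/58476 ≈ 326.91.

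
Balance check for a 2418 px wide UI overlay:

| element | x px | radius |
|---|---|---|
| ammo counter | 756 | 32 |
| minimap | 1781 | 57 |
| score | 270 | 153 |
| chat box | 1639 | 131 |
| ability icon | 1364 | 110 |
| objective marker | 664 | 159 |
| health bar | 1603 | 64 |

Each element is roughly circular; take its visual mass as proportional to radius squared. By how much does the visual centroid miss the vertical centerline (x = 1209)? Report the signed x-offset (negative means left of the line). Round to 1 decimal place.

≈ -272.2 px

r² weights: ammo counter 32² = 1024, minimap 57² = 3249, score 153² = 23409, chat box 131² = 17161, ability icon 110² = 12100, objective marker 159² = 25281, health bar 64² = 4096. Total = 86320.
x: (1024·756 + 3249·1781 + 23409·270 + 17161·1639 + 12100·1364 + 25281·664 + 4096·1603) / 86320 = 80864794 / 86320 ≈ 936.80
Against x = 1209, that's 936.80 − 1209 = -272.20.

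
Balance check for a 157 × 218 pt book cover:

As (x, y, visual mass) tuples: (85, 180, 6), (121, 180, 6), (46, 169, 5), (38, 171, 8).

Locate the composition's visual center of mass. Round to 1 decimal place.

Σw = 6 + 6 + 5 + 8 = 25.
Σw·x = 6·85 + 6·121 + 5·46 + 8·38 = 1770, so x̄ = 1770/25 ≈ 70.80.
Σw·y = 6·180 + 6·180 + 5·169 + 8·171 = 4373, so ȳ = 4373/25 ≈ 174.92.

(70.8, 174.9)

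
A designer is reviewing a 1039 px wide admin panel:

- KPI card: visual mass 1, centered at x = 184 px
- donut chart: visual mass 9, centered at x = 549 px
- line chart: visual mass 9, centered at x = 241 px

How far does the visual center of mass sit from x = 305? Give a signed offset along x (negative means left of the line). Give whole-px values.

Weights sum to 1 + 9 + 9 = 19.
x: (1·184 + 9·549 + 9·241) / 19 = 7294 / 19 ≈ 383.89
Offset from x = 305: 383.89 − 305 ≈ 78.89.

≈ 79 px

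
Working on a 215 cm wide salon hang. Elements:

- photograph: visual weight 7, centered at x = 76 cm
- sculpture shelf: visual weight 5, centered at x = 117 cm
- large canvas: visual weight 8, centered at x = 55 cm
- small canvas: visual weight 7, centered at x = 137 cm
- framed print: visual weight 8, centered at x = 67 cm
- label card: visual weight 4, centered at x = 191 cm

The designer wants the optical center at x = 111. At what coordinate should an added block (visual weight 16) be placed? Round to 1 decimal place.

With the added block, Σw becomes 7 + 5 + 8 + 7 + 8 + 4 + 16 = 55.
x: target moment 55×111 = 6105; current 7·76 + 5·117 + 8·55 + 7·137 + 8·67 + 4·191 = 3816; the added block supplies 2289, so x = 2289/16 ≈ 143.06.

x ≈ 143.1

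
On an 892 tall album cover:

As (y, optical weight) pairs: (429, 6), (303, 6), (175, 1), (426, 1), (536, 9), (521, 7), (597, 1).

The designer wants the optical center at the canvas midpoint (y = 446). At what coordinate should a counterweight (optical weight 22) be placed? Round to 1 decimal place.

After adding the counterweight, total weight = 6 + 6 + 1 + 1 + 9 + 7 + 1 + 22 = 53.
y: target moment 53×446 = 23638; current 6·429 + 6·303 + 1·175 + 1·426 + 9·536 + 7·521 + 1·597 = 14061; the counterweight supplies 9577, so y = 9577/22 ≈ 435.32.

y ≈ 435.3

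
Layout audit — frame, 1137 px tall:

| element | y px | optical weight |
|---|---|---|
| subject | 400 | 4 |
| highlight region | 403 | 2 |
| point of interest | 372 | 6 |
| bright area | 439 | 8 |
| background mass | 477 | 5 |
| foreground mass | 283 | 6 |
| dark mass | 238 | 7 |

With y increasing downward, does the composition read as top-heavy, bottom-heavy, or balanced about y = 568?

top-heavy

Total weight = 4 + 2 + 6 + 8 + 5 + 6 + 7 = 38.
y: moment 13899 / weight 38 ≈ 365.76
Since 365.8 is above (smaller y than) 568, the composition reads top-heavy.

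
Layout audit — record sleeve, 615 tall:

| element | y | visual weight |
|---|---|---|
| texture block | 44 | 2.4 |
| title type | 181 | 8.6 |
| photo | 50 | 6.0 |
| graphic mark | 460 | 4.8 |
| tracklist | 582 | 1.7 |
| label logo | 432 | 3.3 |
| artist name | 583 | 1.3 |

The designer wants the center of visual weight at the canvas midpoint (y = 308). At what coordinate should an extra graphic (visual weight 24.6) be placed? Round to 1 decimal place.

After adding the extra graphic, total weight = 2.4 + 8.6 + 6.0 + 4.8 + 1.7 + 3.3 + 1.3 + 24.6 = 52.7.
y: need Σw·y = 52.7·308 = 16231.6. Existing = 2.4·44 + 8.6·181 + 6.0·50 + 4.8·460 + 1.7·582 + 3.3·432 + 1.3·583 = 7343.1. Remainder 8888.5 / 24.6 ≈ 361.32.

y ≈ 361.3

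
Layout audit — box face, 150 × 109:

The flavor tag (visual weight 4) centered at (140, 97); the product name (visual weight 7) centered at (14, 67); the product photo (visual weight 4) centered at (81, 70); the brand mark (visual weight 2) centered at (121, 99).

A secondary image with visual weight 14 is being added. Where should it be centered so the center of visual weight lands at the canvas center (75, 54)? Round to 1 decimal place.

(78.6, 24.2)

After adding the secondary image, total weight = 4 + 7 + 4 + 2 + 14 = 31.
x: target moment 31×75 = 2325; current 4·140 + 7·14 + 4·81 + 2·121 = 1224; the secondary image supplies 1101, so x = 1101/14 ≈ 78.64.
y: target moment 31×54 = 1674; current 4·97 + 7·67 + 4·70 + 2·99 = 1335; the secondary image supplies 339, so y = 339/14 ≈ 24.21.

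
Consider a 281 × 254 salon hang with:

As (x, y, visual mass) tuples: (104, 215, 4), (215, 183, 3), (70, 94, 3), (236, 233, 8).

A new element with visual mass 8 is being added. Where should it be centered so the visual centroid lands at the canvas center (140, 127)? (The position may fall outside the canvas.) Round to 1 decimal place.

New total weight: (4 + 3 + 3 + 8) + 8 = 26.
x: target moment 26×140 = 3640; current 4·104 + 3·215 + 3·70 + 8·236 = 3159; the new element supplies 481, so x = 481/8 ≈ 60.12.
y: target moment 26×127 = 3302; current 4·215 + 3·183 + 3·94 + 8·233 = 3555; the new element supplies -253, so y = -253/8 ≈ -31.62.

(60.1, -31.6)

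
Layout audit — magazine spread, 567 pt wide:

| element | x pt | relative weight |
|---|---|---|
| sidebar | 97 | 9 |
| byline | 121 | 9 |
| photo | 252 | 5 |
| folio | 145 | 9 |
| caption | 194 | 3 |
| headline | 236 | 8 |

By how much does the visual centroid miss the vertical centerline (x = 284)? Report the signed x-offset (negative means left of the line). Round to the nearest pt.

Total weight = 9 + 9 + 5 + 9 + 3 + 8 = 43.
Σw·x = 9·97 + 9·121 + 5·252 + 9·145 + 3·194 + 8·236 = 6997, so x̄ = 6997/43 ≈ 162.72.
Offset from x = 284: 162.72 − 284 ≈ -121.28.

≈ -121 pt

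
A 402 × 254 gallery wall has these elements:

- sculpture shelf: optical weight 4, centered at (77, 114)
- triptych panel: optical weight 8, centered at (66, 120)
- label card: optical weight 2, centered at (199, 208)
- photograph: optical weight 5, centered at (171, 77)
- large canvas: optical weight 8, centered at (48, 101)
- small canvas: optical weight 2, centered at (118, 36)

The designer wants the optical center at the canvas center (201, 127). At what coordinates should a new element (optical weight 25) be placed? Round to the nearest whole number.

After adding the new element, total weight = 4 + 8 + 2 + 5 + 8 + 2 + 25 = 54.
Along x: (2709 + 25·x) / 54 = 201 (existing moment 4·77 + 8·66 + 2·199 + 5·171 + 8·48 + 2·118 = 2709) ⇒ x = (10854 − 2709) / 25 ≈ 325.80.
Along y: (3097 + 25·y) / 54 = 127 (existing moment 4·114 + 8·120 + 2·208 + 5·77 + 8·101 + 2·36 = 3097) ⇒ y = (6858 − 3097) / 25 ≈ 150.44.

(326, 150)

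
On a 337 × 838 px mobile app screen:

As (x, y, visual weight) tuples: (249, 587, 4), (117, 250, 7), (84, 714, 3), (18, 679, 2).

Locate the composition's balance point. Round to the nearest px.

Σw = 4 + 7 + 3 + 2 = 16.
x-moment: 4·249 + 7·117 + 3·84 + 2·18 = 2103; centroid 2103/16 ≈ 131.44.
y-moment: 4·587 + 7·250 + 3·714 + 2·679 = 7598; centroid 7598/16 ≈ 474.88.

(131, 475)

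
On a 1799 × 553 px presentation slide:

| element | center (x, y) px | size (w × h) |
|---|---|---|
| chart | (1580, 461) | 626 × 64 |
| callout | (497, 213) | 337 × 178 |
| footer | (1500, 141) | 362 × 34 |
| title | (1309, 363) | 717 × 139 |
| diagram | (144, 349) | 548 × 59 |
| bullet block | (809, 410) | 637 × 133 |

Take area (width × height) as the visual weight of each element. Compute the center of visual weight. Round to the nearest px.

Areas: chart 626·64 = 40064, callout 337·178 = 59986, footer 362·34 = 12308, title 717·139 = 99663, diagram 548·59 = 32332, bullet block 637·133 = 84721. Total weight = 329074.
x-moment: 40064·1580 + 59986·497 + 12308·1500 + 99663·1309 + 32332·144 + 84721·809 = 315230126; centroid 315230126/329074 ≈ 957.93.
y-moment: 40064·461 + 59986·213 + 12308·141 + 99663·363 + 32332·349 + 84721·410 = 115179097; centroid 115179097/329074 ≈ 350.01.

(958, 350)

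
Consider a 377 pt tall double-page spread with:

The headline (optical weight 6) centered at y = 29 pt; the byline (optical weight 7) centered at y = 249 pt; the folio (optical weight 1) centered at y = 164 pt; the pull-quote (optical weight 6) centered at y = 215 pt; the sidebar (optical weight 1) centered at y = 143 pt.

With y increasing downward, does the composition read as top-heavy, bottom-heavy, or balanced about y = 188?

top-heavy

Σw = 6 + 7 + 1 + 6 + 1 = 21.
y: (6·29 + 7·249 + 1·164 + 6·215 + 1·143) / 21 = 3514 / 21 ≈ 167.33
167.3 vs midline 188 → top-heavy.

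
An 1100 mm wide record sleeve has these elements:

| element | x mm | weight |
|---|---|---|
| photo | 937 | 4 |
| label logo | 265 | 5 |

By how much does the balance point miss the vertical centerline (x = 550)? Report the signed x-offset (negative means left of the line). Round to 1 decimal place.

Weights sum to 4 + 5 = 9.
x: (4·937 + 5·265) / 9 = 5073 / 9 ≈ 563.67
Offset from x = 550: 563.67 − 550 ≈ 13.67.

≈ 13.7 mm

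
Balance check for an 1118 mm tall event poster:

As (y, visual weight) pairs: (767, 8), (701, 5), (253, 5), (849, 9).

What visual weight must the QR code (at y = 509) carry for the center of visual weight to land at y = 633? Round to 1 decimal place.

w ≈ 11.7

Existing Σw = 27 (8 + 5 + 5 + 9); existing moment 8·767 + 5·701 + 5·253 + 9·849 = 18547.
For the centroid to hit 633: (18547 + w·509) / (27 + w) = 633.
So w = (633·27 − 18547)/(509 − 633) = -1456/-124 ≈ 11.74.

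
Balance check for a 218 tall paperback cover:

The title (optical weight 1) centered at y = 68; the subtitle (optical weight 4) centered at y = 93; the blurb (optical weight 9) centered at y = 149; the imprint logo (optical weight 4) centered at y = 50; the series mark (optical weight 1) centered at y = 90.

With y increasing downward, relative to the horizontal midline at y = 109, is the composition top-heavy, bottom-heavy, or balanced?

Total weight = 1 + 4 + 9 + 4 + 1 = 19.
y-moment: 1·68 + 4·93 + 9·149 + 4·50 + 1·90 = 2071; centroid 2071/19 ≈ 109.00.
109.00 = 109 exactly: balanced.

balanced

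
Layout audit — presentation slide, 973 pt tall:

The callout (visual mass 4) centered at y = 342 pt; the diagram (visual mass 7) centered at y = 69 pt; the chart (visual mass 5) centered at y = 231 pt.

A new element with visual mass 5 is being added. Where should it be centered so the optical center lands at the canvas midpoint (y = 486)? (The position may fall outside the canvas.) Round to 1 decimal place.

After adding the new element, total weight = 4 + 7 + 5 + 5 = 21.
Along y: (3006 + 5·y) / 21 = 486 (existing moment 4·342 + 7·69 + 5·231 = 3006) ⇒ y = (10206 − 3006) / 5 ≈ 1440.00.

y ≈ 1440.0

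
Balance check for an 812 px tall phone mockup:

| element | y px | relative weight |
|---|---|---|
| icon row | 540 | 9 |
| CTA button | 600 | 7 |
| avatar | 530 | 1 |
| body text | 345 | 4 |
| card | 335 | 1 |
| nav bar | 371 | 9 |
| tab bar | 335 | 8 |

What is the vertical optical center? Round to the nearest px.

Σw = 9 + 7 + 1 + 4 + 1 + 9 + 8 = 39.
Σw·y = 9·540 + 7·600 + 1·530 + 4·345 + 1·335 + 9·371 + 8·335 = 17324, so ȳ = 17324/39 ≈ 444.21.

y ≈ 444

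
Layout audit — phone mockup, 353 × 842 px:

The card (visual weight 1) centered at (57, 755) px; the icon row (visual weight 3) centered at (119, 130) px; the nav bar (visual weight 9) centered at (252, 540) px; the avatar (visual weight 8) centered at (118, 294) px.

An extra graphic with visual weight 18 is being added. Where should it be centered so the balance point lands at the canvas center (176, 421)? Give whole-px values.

(180, 448)

After adding the extra graphic, total weight = 1 + 3 + 9 + 8 + 18 = 39.
Along x: (3626 + 18·x) / 39 = 176 (existing moment 1·57 + 3·119 + 9·252 + 8·118 = 3626) ⇒ x = (6864 − 3626) / 18 ≈ 179.89.
Along y: (8357 + 18·y) / 39 = 421 (existing moment 1·755 + 3·130 + 9·540 + 8·294 = 8357) ⇒ y = (16419 − 8357) / 18 ≈ 447.89.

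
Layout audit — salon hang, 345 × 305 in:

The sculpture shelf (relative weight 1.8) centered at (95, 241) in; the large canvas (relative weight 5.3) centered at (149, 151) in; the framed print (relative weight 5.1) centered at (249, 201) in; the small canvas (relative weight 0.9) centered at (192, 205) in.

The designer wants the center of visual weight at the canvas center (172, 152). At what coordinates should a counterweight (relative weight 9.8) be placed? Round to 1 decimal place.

(156.7, 105.8)

After adding the counterweight, total weight = 1.8 + 5.3 + 5.1 + 0.9 + 9.8 = 22.9.
x: need Σw·x = 22.9·172 = 3938.8. Existing = 1.8·95 + 5.3·149 + 5.1·249 + 0.9·192 = 2403.4. Remainder 1535.4 / 9.8 ≈ 156.67.
y: need Σw·y = 22.9·152 = 3480.8. Existing = 1.8·241 + 5.3·151 + 5.1·201 + 0.9·205 = 2443.7. Remainder 1037.1 / 9.8 ≈ 105.83.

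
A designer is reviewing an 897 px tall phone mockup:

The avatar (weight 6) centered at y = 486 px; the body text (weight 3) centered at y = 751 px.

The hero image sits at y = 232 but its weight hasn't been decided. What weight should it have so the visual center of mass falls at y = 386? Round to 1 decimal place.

w ≈ 11.0

Existing Σw = 9 (6 + 3); existing moment 6·486 + 3·751 = 5169.
Balance at y = 386 requires (5169 + w·232) / (9 + w) = 386.
Rearranging, w·(232 − 386) = 386·9 − 5169 = -1695, so w ≈ -1695/-154 = 11.01.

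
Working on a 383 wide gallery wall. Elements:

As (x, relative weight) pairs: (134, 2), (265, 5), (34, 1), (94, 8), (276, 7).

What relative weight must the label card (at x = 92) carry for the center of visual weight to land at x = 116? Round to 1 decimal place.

w ≈ 68.5

Known weights sum to 2 + 5 + 1 + 8 + 7 = 23; their moment is 2·134 + 5·265 + 1·34 + 8·94 + 7·276 = 4311.
Balance at x = 116 requires (4311 + w·92) / (23 + w) = 116.
So w = (116·23 − 4311)/(92 − 116) = -1643/-24 ≈ 68.46.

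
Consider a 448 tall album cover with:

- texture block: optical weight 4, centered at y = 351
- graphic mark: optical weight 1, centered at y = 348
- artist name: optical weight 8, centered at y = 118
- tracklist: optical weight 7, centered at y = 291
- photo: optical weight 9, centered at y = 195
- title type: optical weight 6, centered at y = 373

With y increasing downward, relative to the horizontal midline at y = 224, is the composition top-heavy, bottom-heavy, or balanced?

Σw = 4 + 1 + 8 + 7 + 9 + 6 = 35.
Σw·y = 4·351 + 1·348 + 8·118 + 7·291 + 9·195 + 6·373 = 8726, so ȳ = 8726/35 ≈ 249.31.
249.3 vs midline 224 → bottom-heavy.

bottom-heavy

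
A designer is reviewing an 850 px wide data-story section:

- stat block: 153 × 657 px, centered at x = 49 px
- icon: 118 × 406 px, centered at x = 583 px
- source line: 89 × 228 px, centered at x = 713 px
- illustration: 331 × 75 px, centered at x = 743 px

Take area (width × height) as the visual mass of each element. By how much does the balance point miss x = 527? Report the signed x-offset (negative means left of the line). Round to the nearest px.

Taking area as weight: stat block 153·657 = 100521, icon 118·406 = 47908, source line 89·228 = 20292, illustration 331·75 = 24825. Sum 193546.
x-moment: 100521·49 + 47908·583 + 20292·713 + 24825·743 = 65769064; centroid 65769064/193546 ≈ 339.81.
Against x = 527, that's 339.81 − 527 = -187.19.

≈ -187 px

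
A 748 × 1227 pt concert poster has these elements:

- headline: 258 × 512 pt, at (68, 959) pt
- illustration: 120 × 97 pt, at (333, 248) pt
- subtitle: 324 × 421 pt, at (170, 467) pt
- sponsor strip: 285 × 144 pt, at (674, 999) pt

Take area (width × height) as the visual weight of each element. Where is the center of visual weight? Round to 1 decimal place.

Areas: headline 258·512 = 132096, illustration 120·97 = 11640, subtitle 324·421 = 136404, sponsor strip 285·144 = 41040. Total weight = 321180.
Σw·x = 132096·68 + 11640·333 + 136404·170 + 41040·674 = 63708288, so x̄ = 63708288/321180 ≈ 198.36.
Σw·y = 132096·959 + 11640·248 + 136404·467 + 41040·999 = 234266412, so ȳ = 234266412/321180 ≈ 729.39.

(198.4, 729.4)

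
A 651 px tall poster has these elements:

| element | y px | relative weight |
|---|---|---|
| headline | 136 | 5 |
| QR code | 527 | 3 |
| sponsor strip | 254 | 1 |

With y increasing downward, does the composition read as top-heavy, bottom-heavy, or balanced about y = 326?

top-heavy

Σw = 5 + 3 + 1 = 9.
y: (5·136 + 3·527 + 1·254) / 9 = 2515 / 9 ≈ 279.44
279.4 vs midline 326 → top-heavy.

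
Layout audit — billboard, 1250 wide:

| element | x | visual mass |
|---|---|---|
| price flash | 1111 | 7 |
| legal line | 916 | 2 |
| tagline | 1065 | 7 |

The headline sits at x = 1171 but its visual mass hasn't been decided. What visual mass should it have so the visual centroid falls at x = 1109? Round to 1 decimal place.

w ≈ 11.0

Fixed elements: Σw = 7 + 2 + 7 = 16, Σw·x = 7·1111 + 2·916 + 7·1065 = 17064.
Set Σw·x/Σw = 1109: (17064 + 1171w) = 1109·(16 + w).
Solving: w = (1109·16 − 17064) / (1171 − 1109) = 680 / 62 ≈ 10.97.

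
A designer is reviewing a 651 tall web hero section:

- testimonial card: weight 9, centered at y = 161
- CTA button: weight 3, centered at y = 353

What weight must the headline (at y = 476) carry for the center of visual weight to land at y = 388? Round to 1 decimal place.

w ≈ 24.4

Existing Σw = 12 (9 + 3); existing moment 9·161 + 3·353 = 2508.
For the centroid to hit 388: (2508 + w·476) / (12 + w) = 388.
Solving: w = (388·12 − 2508) / (476 − 388) = 2148 / 88 ≈ 24.41.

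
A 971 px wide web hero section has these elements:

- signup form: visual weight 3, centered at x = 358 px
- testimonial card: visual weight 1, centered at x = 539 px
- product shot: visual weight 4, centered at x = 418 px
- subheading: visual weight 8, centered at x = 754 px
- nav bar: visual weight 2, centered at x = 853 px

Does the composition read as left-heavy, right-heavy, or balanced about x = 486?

Σw = 3 + 1 + 4 + 8 + 2 = 18.
x: (3·358 + 1·539 + 4·418 + 8·754 + 2·853) / 18 = 11023 / 18 ≈ 612.39
Since 612.4 is right of 486, the composition reads right-heavy.

right-heavy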